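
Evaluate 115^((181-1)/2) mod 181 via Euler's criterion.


p = 181 is prime and the exponent is (p-1)/2 = 90, so by Euler's criterion 115^90 = (115/181) = +1 or -1 mod 181.
Compute by square-and-multiply:
  90 = 64 + 16 + 8 + 2 (binary 1011010)
  Repeated squaring mod 181: 115^1 = 115, 115^2 = 12, 115^4 = 144, 115^8 = 102, 115^16 = 87, 115^32 = 148, 115^64 = 3
  115^90 = 115^64 * 115^16 * 115^8 * 115^2 = 3 * 87 * 102 * 12 mod 181
    3 * 87 = 261 = 80 mod 181
    80 * 102 = 8160 = 15 mod 181
    15 * 12 = 180 = 180 mod 181
  115^90 = 180 mod 181
Result 180 = p - 1 = -1 mod 181: 115 is a quadratic non-residue mod 181. As a residue in [0, p-1] the value is 180.
115^90 mod 181 = 180

180


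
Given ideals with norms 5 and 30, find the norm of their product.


N(IJ) = N(I) * N(J)
= 5 * 30
= 150

150


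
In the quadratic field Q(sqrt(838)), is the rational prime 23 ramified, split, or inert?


K = Q(sqrt(838)). Since d mod 4 = 2, disc(K) = 3352.
Check p | disc: 3352 mod 23 = 17.
p does not divide disc. Compute Legendre symbol (d/p):
10^((23-1)/2) mod 23 = -1
(d/p) = -1, so p is inert: (p) stays prime with e=1, f=2, g=1.
Therefore p is inert.

inert


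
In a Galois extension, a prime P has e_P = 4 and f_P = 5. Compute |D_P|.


|D_P| = e * f
= 4 * 5
= 20

20


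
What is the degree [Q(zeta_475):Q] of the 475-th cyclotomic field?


The degree equals Euler's totient phi(475).
475 = 5^2 * 19
phi(475) = 360

360


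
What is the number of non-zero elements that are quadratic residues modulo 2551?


For prime p, the number of non-zero quadratic residues is (p-1)/2.
= (2551-1)/2
= 1275

1275


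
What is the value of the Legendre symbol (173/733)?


p = 733 is prime, so compute (173/733) with the reciprocity algorithm (Jacobi-symbol steps: pull out 2s via (2/n), flip via reciprocity, reduce):
  reciprocity: (173/733) -> +(733/173)
  reduce: (41/173)
  reciprocity: (41/173) -> +(173/41)
  reduce: (9/41)
  reciprocity: (9/41) -> +(41/9)
  reduce: (5/9)
  reciprocity: (5/9) -> +(9/5)
  reduce: (4/5)
  pull out 2: (2/5) = -1  (since 5 mod 8 = 5)
  pull out 2: (2/5) = -1  (since 5 mod 8 = 5)
  (1/5) = 1
Product of signs = 1
(173/733) = 1

1


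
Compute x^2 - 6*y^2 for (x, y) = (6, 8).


x^2 - d*y^2
= 6^2 - 6*8^2
= 36 - 384
= -348

-348


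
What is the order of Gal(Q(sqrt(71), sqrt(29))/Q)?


The 2 square roots of distinct primes are multiplicatively independent over Q,
so [K:Q] = 2^2 and Gal(K/Q) is isomorphic to (Z/2Z)^2.
|Gal| = 2^2 = 4

4


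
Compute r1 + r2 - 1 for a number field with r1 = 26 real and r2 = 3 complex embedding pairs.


By Dirichlet's unit theorem:
rank = r1 + r2 - 1
= 26 + 3 - 1
= 28

28


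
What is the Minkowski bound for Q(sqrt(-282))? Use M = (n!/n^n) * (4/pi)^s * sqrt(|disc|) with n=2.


d = -282, d mod 4 = 2, so disc(K) = 4d = -1128; |disc(K)| = 1128
Imaginary quadratic field, so n = 2, s = r2 = 1, r1 = 0
M = (n!/n^n) * (4/pi)^s * sqrt(|disc(K)|) = (2!/2^2) * (4/pi)^1 * sqrt(1128)
= 0.5 * 1.273240 * 33.585711
= 21.3813

21.3813


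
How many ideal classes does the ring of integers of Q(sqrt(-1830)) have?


K = Q(sqrt(-1830)). d mod 4 = 2, so D = disc(K) = 4d = -7320
h(K) equals the number of primitive reduced positive-definite forms (a, b, c) = a*x^2 + b*x*y + c*y^2 with b^2 - 4ac = D,
where reduced means |b| <= a <= c, with b >= 0 whenever |b| = a or a = c, and primitive means gcd(a, b, c) = 1.
Reduced forces 3a^2 <= |D| = 7320, so 1 <= a <= 49; b must have the parity of D, and c = (b^2 - D)/(4a) must be an integer >= a.
Enumerate a = 1..49, b in [-a, a]:
  a=1: (1, 0, 1830)  [1]
  a=2: (2, 0, 915)  [1]
  a=3: (3, 0, 610)  [1]
  a=4: none
  a=5: (5, 0, 366)  [1]
  a=6: (6, 0, 305)  [1]
  a=7: (7, -4, 262), (7, 4, 262)  [2]
  a=8..9: none
  a=10: (10, 0, 183)  [1]
  a=11..12: none
  a=13: (13, -8, 142), (13, 8, 142)  [2]
  a=14: (14, -4, 131), (14, 4, 131)  [2]
  a=15: (15, 0, 122)  [1]
  a=16..20: none
  a=21: (21, -18, 91), (21, 18, 91)  [2]
  a=22..25: none
  a=26: (26, -8, 71), (26, 8, 71)  [2]
  a=27..29: none
  a=30: (30, 0, 61)  [1]
  a=31..34: none
  a=35: (35, -10, 53), (35, 10, 53)  [2]
  a=36..38: none
  a=39: (39, -18, 49), (39, 18, 49)  [2]
  a=40..41: none
  a=42: (42, -24, 47), (42, 24, 47)  [2]
  a=43..49: none
Total reduced forms: 1 + 1 + 1 + 1 + 1 + 2 + 1 + 2 + 2 + 1 + 2 + 2 + 1 + 2 + 2 + 2 = 24
h = 24

24


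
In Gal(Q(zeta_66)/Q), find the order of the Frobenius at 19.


The Frobenius at p in Gal(Q(zeta_n)/Q) = (Z/nZ)* is the class of p, so its order is ord_66(19), the smallest k >= 1 with 19^k = 1 mod 66.
n = 66 = 2 * 3 * 11, phi(66) = 20; the order divides phi(n).
Divisors of 20: 1, 2, 4, 5, 10, 20
Repeated squaring mod 66: 19^1 = 19, 19^2 = 31, 19^4 = 37, 19^8 = 49, 19^16 = 25
Test divisors in increasing order:
  k=1: 19^1 = 19 mod 66
  k=2: 19^2 = 31 mod 66
  k=4: 19^4 = 37 mod 66
  k=5: 19^5 = 37 * 19 = 43 mod 66
  k=10: 19^10 = 49 * 31 = 1 mod 66  <- first divisor giving 1
Order = 10

10


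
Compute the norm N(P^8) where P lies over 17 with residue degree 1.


N(P^a) = p^(a*f)
= 17^(8*1)
= 17^8
= 6975757441

6975757441


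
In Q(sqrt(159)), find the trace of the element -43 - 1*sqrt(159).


Tr(a + b*sqrt(d)) = (a + b*sqrt(d)) + (a - b*sqrt(d)) = 2a
= 2 * (-43)
= -86

-86


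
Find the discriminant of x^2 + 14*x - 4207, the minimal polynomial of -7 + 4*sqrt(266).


The element -7 + 4*sqrt(266) has minimal polynomial:
x^2 + 14*x - 4207
Discriminant = (14)^2 - 4*(-4207)
= 196 + 16828
= 17024

17024


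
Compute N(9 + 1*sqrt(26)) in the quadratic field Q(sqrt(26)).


N(a + b*sqrt(d)) = a^2 - d*b^2
= (9)^2 - (26)*(1)^2
= 81 - 26
= 55

55


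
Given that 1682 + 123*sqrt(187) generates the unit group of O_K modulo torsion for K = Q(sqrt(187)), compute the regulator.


epsilon = 1682 + 123*sqrt(187)
= 3363.9997
R = ln(3363.9997)
= 8.1209

8.1209


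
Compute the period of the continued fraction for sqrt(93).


Run the CF algorithm for sqrt(93).
a_0 = floor(sqrt(93)) = 9; set m_0=0, q_0=1.
Recurrence: m' = q*a - m,  q' = (d - m'^2)/q,  a' = floor((a_0 + m')/q').
  step 1: m=9, q=12, a=1
  step 2: m=3, q=7, a=1
  step 3: m=4, q=11, a=1
  step 4: m=7, q=4, a=4
  step 5: m=9, q=3, a=6
  step 6: m=9, q=4, a=4
  step 7: m=7, q=11, a=1
  step 8: m=4, q=7, a=1
  step 9: m=3, q=12, a=1
  step 10: m=9, q=1, a=18
a_10 = 2*a_0 = 18, so the period closes here.
sqrt(93) = [9; 1, 1, 1, 4, 6, 4, 1, 1, 1, 18]
Period length = 10

10


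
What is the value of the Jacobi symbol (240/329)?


Compute (240/329) via quadratic reciprocity:
  pull out 2: (2/329) = +1  (since 329 mod 8 = 1)
  pull out 2: (2/329) = +1  (since 329 mod 8 = 1)
  pull out 2: (2/329) = +1  (since 329 mod 8 = 1)
  pull out 2: (2/329) = +1  (since 329 mod 8 = 1)
  reciprocity: (15/329) -> +(329/15)
  reduce: (14/15)
  pull out 2: (2/15) = +1  (since 15 mod 8 = 7)
  reciprocity: (7/15) -> -(15/7)
  reduce: (1/7)
  (1/7) = 1
Product of signs = -1

-1


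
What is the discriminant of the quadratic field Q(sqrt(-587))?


For K = Q(sqrt(d)) with d squarefree: disc(K) = d if d = 1 mod 4, and disc(K) = 4d if d = 2 or 3 mod 4.
Here d = -587, and d mod 4 = 1.
d = 1 mod 4 (O_K = Z[(1+sqrt(d))/2]), so disc(K) = d = -587

-587


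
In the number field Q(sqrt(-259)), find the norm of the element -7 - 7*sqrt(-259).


N(a + b*sqrt(d)) = a^2 - d*b^2
= (-7)^2 - (-259)*(-7)^2
= 49 + 12691
= 12740

12740


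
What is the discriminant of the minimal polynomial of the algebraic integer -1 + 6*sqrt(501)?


The element -1 + 6*sqrt(501) has minimal polynomial:
x^2 + 2*x - 18035
Discriminant = (2)^2 - 4*(-18035)
= 4 + 72140
= 72144

72144


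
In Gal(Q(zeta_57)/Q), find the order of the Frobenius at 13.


The Frobenius at p in Gal(Q(zeta_n)/Q) = (Z/nZ)* is the class of p, so its order is ord_57(13), the smallest k >= 1 with 13^k = 1 mod 57.
n = 57 = 3 * 19, phi(57) = 36; the order divides phi(n).
Divisors of 36: 1, 2, 3, 4, 6, 9, 12, 18, 36
Repeated squaring mod 57: 13^1 = 13, 13^2 = 55, 13^4 = 4, 13^8 = 16, 13^16 = 28, 13^32 = 43
Test divisors in increasing order:
  k=1: 13^1 = 13 mod 57
  k=2: 13^2 = 55 mod 57
  k=3: 13^3 = 55 * 13 = 31 mod 57
  k=4: 13^4 = 4 mod 57
  k=6: 13^6 = 4 * 55 = 49 mod 57
  k=9: 13^9 = 16 * 13 = 37 mod 57
  k=12: 13^12 = 16 * 4 = 7 mod 57
  k=18: 13^18 = 28 * 55 = 1 mod 57  <- first divisor giving 1
Order = 18

18


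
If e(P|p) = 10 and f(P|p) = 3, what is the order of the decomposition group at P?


|D_P| = e * f
= 10 * 3
= 30

30


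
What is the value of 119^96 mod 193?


p = 193 is prime and the exponent is (p-1)/2 = 96, so by Euler's criterion 119^96 = (119/193) = +1 or -1 mod 193.
Compute by square-and-multiply:
  96 = 64 + 32 (binary 1100000)
  Repeated squaring mod 193: 119^1 = 119, 119^2 = 72, 119^4 = 166, 119^8 = 150, 119^16 = 112, 119^32 = 192, 119^64 = 1
  119^96 = 119^64 * 119^32 = 1 * 192 mod 193
    1 * 192 = 192 = 192 mod 193
  119^96 = 192 mod 193
Result 192 = p - 1 = -1 mod 193: 119 is a quadratic non-residue mod 193. As a residue in [0, p-1] the value is 192.
119^96 mod 193 = 192

192


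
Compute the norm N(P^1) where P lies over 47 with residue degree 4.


N(P^a) = p^(a*f)
= 47^(1*4)
= 47^4
= 4879681

4879681


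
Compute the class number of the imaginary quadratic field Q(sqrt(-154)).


K = Q(sqrt(-154)). d mod 4 = 2, so D = disc(K) = 4d = -616
h(K) equals the number of primitive reduced positive-definite forms (a, b, c) = a*x^2 + b*x*y + c*y^2 with b^2 - 4ac = D,
where reduced means |b| <= a <= c, with b >= 0 whenever |b| = a or a = c, and primitive means gcd(a, b, c) = 1.
Reduced forces 3a^2 <= |D| = 616, so 1 <= a <= 14; b must have the parity of D, and c = (b^2 - D)/(4a) must be an integer >= a.
Enumerate a = 1..14, b in [-a, a]:
  a=1: (1, 0, 154)  [1]
  a=2: (2, 0, 77)  [1]
  a=3..4: none
  a=5: (5, -2, 31), (5, 2, 31)  [2]
  a=6: none
  a=7: (7, 0, 22)  [1]
  a=8..9: none
  a=10: (10, -8, 17), (10, 8, 17)  [2]
  a=11: (11, 0, 14)  [1]
  a=12..14: none
Total reduced forms: 1 + 1 + 2 + 1 + 2 + 1 = 8
h = 8

8


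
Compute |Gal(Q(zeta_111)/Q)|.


|Gal(Q(zeta_111)/Q)| = phi(111)
= 72

72


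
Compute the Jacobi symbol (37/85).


Compute (37/85) via quadratic reciprocity:
  reciprocity: (37/85) -> +(85/37)
  reduce: (11/37)
  reciprocity: (11/37) -> +(37/11)
  reduce: (4/11)
  pull out 2: (2/11) = -1  (since 11 mod 8 = 3)
  pull out 2: (2/11) = -1  (since 11 mod 8 = 3)
  (1/11) = 1
Product of signs = 1

1


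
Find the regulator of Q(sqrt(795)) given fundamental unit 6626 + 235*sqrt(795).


epsilon = 6626 + 235*sqrt(795)
= 13251.9999
R = ln(13251.9999)
= 9.4919

9.4919


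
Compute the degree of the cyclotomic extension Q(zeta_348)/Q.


The degree equals Euler's totient phi(348).
348 = 2^2 * 3 * 29
phi(348) = 112

112


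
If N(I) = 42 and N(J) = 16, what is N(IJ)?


N(IJ) = N(I) * N(J)
= 42 * 16
= 672

672


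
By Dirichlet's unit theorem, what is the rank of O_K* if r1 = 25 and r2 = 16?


By Dirichlet's unit theorem:
rank = r1 + r2 - 1
= 25 + 16 - 1
= 40

40


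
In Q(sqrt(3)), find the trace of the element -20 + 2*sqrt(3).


Tr(a + b*sqrt(d)) = (a + b*sqrt(d)) + (a - b*sqrt(d)) = 2a
= 2 * (-20)
= -40

-40


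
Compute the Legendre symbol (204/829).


p = 829 is prime, so compute (204/829) with the reciprocity algorithm (Jacobi-symbol steps: pull out 2s via (2/n), flip via reciprocity, reduce):
  pull out 2: (2/829) = -1  (since 829 mod 8 = 5)
  pull out 2: (2/829) = -1  (since 829 mod 8 = 5)
  reciprocity: (51/829) -> +(829/51)
  reduce: (13/51)
  reciprocity: (13/51) -> +(51/13)
  reduce: (12/13)
  pull out 2: (2/13) = -1  (since 13 mod 8 = 5)
  pull out 2: (2/13) = -1  (since 13 mod 8 = 5)
  reciprocity: (3/13) -> +(13/3)
  reduce: (1/3)
  (1/3) = 1
Product of signs = 1
(204/829) = 1

1


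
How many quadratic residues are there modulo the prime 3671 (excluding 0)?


For prime p, the number of non-zero quadratic residues is (p-1)/2.
= (3671-1)/2
= 1835

1835


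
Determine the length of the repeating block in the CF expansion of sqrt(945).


Run the CF algorithm for sqrt(945).
a_0 = floor(sqrt(945)) = 30; set m_0=0, q_0=1.
Recurrence: m' = q*a - m,  q' = (d - m'^2)/q,  a' = floor((a_0 + m')/q').
  step 1: m=30, q=45, a=1
  step 2: m=15, q=16, a=2
  step 3: m=17, q=41, a=1
  step 4: m=24, q=9, a=6
  step 5: m=30, q=5, a=12
  step 6: m=30, q=9, a=6
  step 7: m=24, q=41, a=1
  step 8: m=17, q=16, a=2
  step 9: m=15, q=45, a=1
  step 10: m=30, q=1, a=60
a_10 = 2*a_0 = 60, so the period closes here.
sqrt(945) = [30; 1, 2, 1, 6, 12, 6, 1, 2, 1, 60]
Period length = 10

10


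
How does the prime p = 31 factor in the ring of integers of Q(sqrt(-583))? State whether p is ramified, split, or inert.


K = Q(sqrt(-583)). Since d mod 4 = 1, disc(K) = -583.
Check p | disc: -583 mod 31 = 6.
p does not divide disc. Compute Legendre symbol (d/p):
6^((31-1)/2) mod 31 = -1
(d/p) = -1, so p is inert: (p) stays prime with e=1, f=2, g=1.
Therefore p is inert.

inert


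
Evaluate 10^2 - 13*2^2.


x^2 - d*y^2
= 10^2 - 13*2^2
= 100 - 52
= 48

48


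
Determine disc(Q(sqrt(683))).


For K = Q(sqrt(d)) with d squarefree: disc(K) = d if d = 1 mod 4, and disc(K) = 4d if d = 2 or 3 mod 4.
Here d = 683, and d mod 4 = 3.
d = 3 mod 4, not 1 (O_K = Z[sqrt(d)]), so disc(K) = 4d = 4 * (683) = 2732

2732


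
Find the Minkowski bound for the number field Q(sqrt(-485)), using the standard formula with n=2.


d = -485, d mod 4 = 3, so disc(K) = 4d = -1940; |disc(K)| = 1940
Imaginary quadratic field, so n = 2, s = r2 = 1, r1 = 0
M = (n!/n^n) * (4/pi)^s * sqrt(|disc(K)|) = (2!/2^2) * (4/pi)^1 * sqrt(1940)
= 0.5 * 1.273240 * 44.045431
= 28.0402

28.0402


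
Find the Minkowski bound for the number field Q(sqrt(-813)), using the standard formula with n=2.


d = -813, d mod 4 = 3, so disc(K) = 4d = -3252; |disc(K)| = 3252
Imaginary quadratic field, so n = 2, s = r2 = 1, r1 = 0
M = (n!/n^n) * (4/pi)^s * sqrt(|disc(K)|) = (2!/2^2) * (4/pi)^1 * sqrt(3252)
= 0.5 * 1.273240 * 57.026310
= 36.3041

36.3041


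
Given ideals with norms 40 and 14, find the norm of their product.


N(IJ) = N(I) * N(J)
= 40 * 14
= 560

560


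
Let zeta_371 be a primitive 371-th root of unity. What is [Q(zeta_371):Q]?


The degree equals Euler's totient phi(371).
371 = 7 * 53
phi(371) = 312

312


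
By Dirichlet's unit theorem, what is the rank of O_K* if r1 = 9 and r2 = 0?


By Dirichlet's unit theorem:
rank = r1 + r2 - 1
= 9 + 0 - 1
= 8

8


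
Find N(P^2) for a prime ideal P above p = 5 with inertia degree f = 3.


N(P^a) = p^(a*f)
= 5^(2*3)
= 5^6
= 15625

15625


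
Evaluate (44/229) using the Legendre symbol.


p = 229 is prime, so compute (44/229) with the reciprocity algorithm (Jacobi-symbol steps: pull out 2s via (2/n), flip via reciprocity, reduce):
  pull out 2: (2/229) = -1  (since 229 mod 8 = 5)
  pull out 2: (2/229) = -1  (since 229 mod 8 = 5)
  reciprocity: (11/229) -> +(229/11)
  reduce: (9/11)
  reciprocity: (9/11) -> +(11/9)
  reduce: (2/9)
  pull out 2: (2/9) = +1  (since 9 mod 8 = 1)
  (1/9) = 1
Product of signs = 1
(44/229) = 1

1


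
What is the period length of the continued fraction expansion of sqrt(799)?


Run the CF algorithm for sqrt(799).
a_0 = floor(sqrt(799)) = 28; set m_0=0, q_0=1.
Recurrence: m' = q*a - m,  q' = (d - m'^2)/q,  a' = floor((a_0 + m')/q').
  step 1: m=28, q=15, a=3
  step 2: m=17, q=34, a=1
  step 3: m=17, q=15, a=3
  step 4: m=28, q=1, a=56
a_4 = 2*a_0 = 56, so the period closes here.
sqrt(799) = [28; 3, 1, 3, 56]
Period length = 4

4


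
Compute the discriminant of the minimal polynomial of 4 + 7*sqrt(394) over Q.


The element 4 + 7*sqrt(394) has minimal polynomial:
x^2 - 8*x - 19290
Discriminant = (-8)^2 - 4*(-19290)
= 64 + 77160
= 77224

77224


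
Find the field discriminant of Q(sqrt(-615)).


For K = Q(sqrt(d)) with d squarefree: disc(K) = d if d = 1 mod 4, and disc(K) = 4d if d = 2 or 3 mod 4.
Here d = -615, and d mod 4 = 1.
d = 1 mod 4 (O_K = Z[(1+sqrt(d))/2]), so disc(K) = d = -615

-615


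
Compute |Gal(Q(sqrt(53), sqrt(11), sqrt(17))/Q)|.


The 3 square roots of distinct primes are multiplicatively independent over Q,
so [K:Q] = 2^3 and Gal(K/Q) is isomorphic to (Z/2Z)^3.
|Gal| = 2^3 = 8

8


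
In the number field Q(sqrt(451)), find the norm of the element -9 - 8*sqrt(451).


N(a + b*sqrt(d)) = a^2 - d*b^2
= (-9)^2 - (451)*(-8)^2
= 81 - 28864
= -28783

-28783


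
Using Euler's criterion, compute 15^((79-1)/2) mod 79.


p = 79 is prime and the exponent is (p-1)/2 = 39, so by Euler's criterion 15^39 = (15/79) = +1 or -1 mod 79.
Compute by square-and-multiply:
  39 = 32 + 4 + 2 + 1 (binary 100111)
  Repeated squaring mod 79: 15^1 = 15, 15^2 = 67, 15^4 = 65, 15^8 = 38, 15^16 = 22, 15^32 = 10
  15^39 = 15^32 * 15^4 * 15^2 * 15^1 = 10 * 65 * 67 * 15 mod 79
    10 * 65 = 650 = 18 mod 79
    18 * 67 = 1206 = 21 mod 79
    21 * 15 = 315 = 78 mod 79
  15^39 = 78 mod 79
Result 78 = p - 1 = -1 mod 79: 15 is a quadratic non-residue mod 79. As a residue in [0, p-1] the value is 78.
15^39 mod 79 = 78

78


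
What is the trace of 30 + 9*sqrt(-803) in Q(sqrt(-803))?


Tr(a + b*sqrt(d)) = (a + b*sqrt(d)) + (a - b*sqrt(d)) = 2a
= 2 * (30)
= 60

60


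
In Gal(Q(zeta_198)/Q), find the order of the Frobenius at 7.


The Frobenius at p in Gal(Q(zeta_n)/Q) = (Z/nZ)* is the class of p, so its order is ord_198(7), the smallest k >= 1 with 7^k = 1 mod 198.
n = 198 = 2 * 3^2 * 11, phi(198) = 60; the order divides phi(n).
Divisors of 60: 1, 2, 3, 4, 5, 6, 10, 12, 15, 20, 30, 60
Repeated squaring mod 198: 7^1 = 7, 7^2 = 49, 7^4 = 25, 7^8 = 31, 7^16 = 169, 7^32 = 49
Test divisors in increasing order:
  k=1: 7^1 = 7 mod 198
  k=2: 7^2 = 49 mod 198
  k=3: 7^3 = 49 * 7 = 145 mod 198
  k=4: 7^4 = 25 mod 198
  k=5: 7^5 = 25 * 7 = 175 mod 198
  k=6: 7^6 = 25 * 49 = 37 mod 198
  k=10: 7^10 = 31 * 49 = 133 mod 198
  k=12: 7^12 = 31 * 25 = 181 mod 198
  k=15: 7^15 = 31 * 25 * 49 * 7 = 109 mod 198
  k=20: 7^20 = 169 * 25 = 67 mod 198
  k=30: 7^30 = 169 * 31 * 25 * 49 = 1 mod 198  <- first divisor giving 1
Order = 30

30


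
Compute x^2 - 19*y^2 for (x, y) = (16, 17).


x^2 - d*y^2
= 16^2 - 19*17^2
= 256 - 5491
= -5235

-5235


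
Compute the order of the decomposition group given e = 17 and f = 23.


|D_P| = e * f
= 17 * 23
= 391

391


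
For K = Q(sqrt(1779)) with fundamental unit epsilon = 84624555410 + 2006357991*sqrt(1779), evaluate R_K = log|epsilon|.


epsilon = 84624555410 + 2006357991*sqrt(1779)
= 1.6925e+11
R = ln(1.6925e+11)
= 25.8546

25.8546


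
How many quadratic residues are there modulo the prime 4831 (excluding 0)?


For prime p, the number of non-zero quadratic residues is (p-1)/2.
= (4831-1)/2
= 2415

2415


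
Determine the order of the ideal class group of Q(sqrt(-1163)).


K = Q(sqrt(-1163)). d mod 4 = 1, so D = disc(K) = d = -1163
h(K) equals the number of primitive reduced positive-definite forms (a, b, c) = a*x^2 + b*x*y + c*y^2 with b^2 - 4ac = D,
where reduced means |b| <= a <= c, with b >= 0 whenever |b| = a or a = c, and primitive means gcd(a, b, c) = 1.
Reduced forces 3a^2 <= |D| = 1163, so 1 <= a <= 19; b must have the parity of D, and c = (b^2 - D)/(4a) must be an integer >= a.
Enumerate a = 1..19, b in [-a, a]:
  a=1: (1, 1, 291)  [1]
  a=2: none
  a=3: (3, -1, 97), (3, 1, 97)  [2]
  a=4..8: none
  a=9: (9, -5, 33), (9, 5, 33)  [2]
  a=10: none
  a=11: (11, -5, 27), (11, 5, 27)  [2]
  a=12..19: none
Total reduced forms: 1 + 2 + 2 + 2 = 7
h = 7

7


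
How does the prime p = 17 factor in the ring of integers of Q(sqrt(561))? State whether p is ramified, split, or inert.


K = Q(sqrt(561)). Since d mod 4 = 1, disc(K) = 561.
Check p | disc: 561 mod 17 = 0.
p divides disc, so p ramifies: (p) = P^2 with e=2, f=1, g=1.
Therefore p is ramified.

ramified


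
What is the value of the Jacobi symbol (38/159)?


Compute (38/159) via quadratic reciprocity:
  pull out 2: (2/159) = +1  (since 159 mod 8 = 7)
  reciprocity: (19/159) -> -(159/19)
  reduce: (7/19)
  reciprocity: (7/19) -> -(19/7)
  reduce: (5/7)
  reciprocity: (5/7) -> +(7/5)
  reduce: (2/5)
  pull out 2: (2/5) = -1  (since 5 mod 8 = 5)
  (1/5) = 1
Product of signs = -1

-1


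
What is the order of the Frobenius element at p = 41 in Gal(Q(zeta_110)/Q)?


The Frobenius at p in Gal(Q(zeta_n)/Q) = (Z/nZ)* is the class of p, so its order is ord_110(41), the smallest k >= 1 with 41^k = 1 mod 110.
n = 110 = 2 * 5 * 11, phi(110) = 40; the order divides phi(n).
Divisors of 40: 1, 2, 4, 5, 8, 10, 20, 40
Repeated squaring mod 110: 41^1 = 41, 41^2 = 31, 41^4 = 81, 41^8 = 71, 41^16 = 91, 41^32 = 31
Test divisors in increasing order:
  k=1: 41^1 = 41 mod 110
  k=2: 41^2 = 31 mod 110
  k=4: 41^4 = 81 mod 110
  k=5: 41^5 = 81 * 41 = 21 mod 110
  k=8: 41^8 = 71 mod 110
  k=10: 41^10 = 71 * 31 = 1 mod 110  <- first divisor giving 1
Order = 10

10


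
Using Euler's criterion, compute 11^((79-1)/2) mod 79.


p = 79 is prime and the exponent is (p-1)/2 = 39, so by Euler's criterion 11^39 = (11/79) = +1 or -1 mod 79.
Compute by square-and-multiply:
  39 = 32 + 4 + 2 + 1 (binary 100111)
  Repeated squaring mod 79: 11^1 = 11, 11^2 = 42, 11^4 = 26, 11^8 = 44, 11^16 = 40, 11^32 = 20
  11^39 = 11^32 * 11^4 * 11^2 * 11^1 = 20 * 26 * 42 * 11 mod 79
    20 * 26 = 520 = 46 mod 79
    46 * 42 = 1932 = 36 mod 79
    36 * 11 = 396 = 1 mod 79
  11^39 = 1 mod 79
Result 1: 11 is a quadratic residue mod 79.
11^39 mod 79 = 1

1


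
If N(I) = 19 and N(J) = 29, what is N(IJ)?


N(IJ) = N(I) * N(J)
= 19 * 29
= 551

551


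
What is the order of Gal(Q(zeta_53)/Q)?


|Gal(Q(zeta_53)/Q)| = phi(53)
= 52

52


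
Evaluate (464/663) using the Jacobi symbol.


Compute (464/663) via quadratic reciprocity:
  pull out 2: (2/663) = +1  (since 663 mod 8 = 7)
  pull out 2: (2/663) = +1  (since 663 mod 8 = 7)
  pull out 2: (2/663) = +1  (since 663 mod 8 = 7)
  pull out 2: (2/663) = +1  (since 663 mod 8 = 7)
  reciprocity: (29/663) -> +(663/29)
  reduce: (25/29)
  reciprocity: (25/29) -> +(29/25)
  reduce: (4/25)
  pull out 2: (2/25) = +1  (since 25 mod 8 = 1)
  pull out 2: (2/25) = +1  (since 25 mod 8 = 1)
  (1/25) = 1
Product of signs = 1

1


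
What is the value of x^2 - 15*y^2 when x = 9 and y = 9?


x^2 - d*y^2
= 9^2 - 15*9^2
= 81 - 1215
= -1134

-1134


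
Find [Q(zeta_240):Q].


The degree equals Euler's totient phi(240).
240 = 2^4 * 3 * 5
phi(240) = 64

64


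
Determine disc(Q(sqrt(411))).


For K = Q(sqrt(d)) with d squarefree: disc(K) = d if d = 1 mod 4, and disc(K) = 4d if d = 2 or 3 mod 4.
Here d = 411, and d mod 4 = 3.
d = 3 mod 4, not 1 (O_K = Z[sqrt(d)]), so disc(K) = 4d = 4 * (411) = 1644

1644


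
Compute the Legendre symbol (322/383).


p = 383 is prime, so compute (322/383) with the reciprocity algorithm (Jacobi-symbol steps: pull out 2s via (2/n), flip via reciprocity, reduce):
  pull out 2: (2/383) = +1  (since 383 mod 8 = 7)
  reciprocity: (161/383) -> +(383/161)
  reduce: (61/161)
  reciprocity: (61/161) -> +(161/61)
  reduce: (39/61)
  reciprocity: (39/61) -> +(61/39)
  reduce: (22/39)
  pull out 2: (2/39) = +1  (since 39 mod 8 = 7)
  reciprocity: (11/39) -> -(39/11)
  reduce: (6/11)
  pull out 2: (2/11) = -1  (since 11 mod 8 = 3)
  reciprocity: (3/11) -> -(11/3)
  reduce: (2/3)
  pull out 2: (2/3) = -1  (since 3 mod 8 = 3)
  (1/3) = 1
Product of signs = 1
(322/383) = 1

1


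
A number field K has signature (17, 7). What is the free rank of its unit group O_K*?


By Dirichlet's unit theorem:
rank = r1 + r2 - 1
= 17 + 7 - 1
= 23

23


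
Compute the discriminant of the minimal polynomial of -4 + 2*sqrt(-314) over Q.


The element -4 + 2*sqrt(-314) has minimal polynomial:
x^2 + 8*x + 1272
Discriminant = (8)^2 - 4*(1272)
= 64 - 5088
= -5024

-5024


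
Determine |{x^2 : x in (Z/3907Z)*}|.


For prime p, the number of non-zero quadratic residues is (p-1)/2.
= (3907-1)/2
= 1953

1953


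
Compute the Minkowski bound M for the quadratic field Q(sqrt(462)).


d = 462, d mod 4 = 2, so disc(K) = 4d = 1848; |disc(K)| = 1848
Real quadratic field, so n = 2, s = r2 = 0, r1 = 2
M = (n!/n^n) * (4/pi)^s * sqrt(|disc(K)|) = (2!/2^2) * (4/pi)^0 * sqrt(1848)
= 0.5 * 1.000000 * 42.988371
= 21.4942

21.4942


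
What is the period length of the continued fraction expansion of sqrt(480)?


Run the CF algorithm for sqrt(480).
a_0 = floor(sqrt(480)) = 21; set m_0=0, q_0=1.
Recurrence: m' = q*a - m,  q' = (d - m'^2)/q,  a' = floor((a_0 + m')/q').
  step 1: m=21, q=39, a=1
  step 2: m=18, q=4, a=9
  step 3: m=18, q=39, a=1
  step 4: m=21, q=1, a=42
a_4 = 2*a_0 = 42, so the period closes here.
sqrt(480) = [21; 1, 9, 1, 42]
Period length = 4

4


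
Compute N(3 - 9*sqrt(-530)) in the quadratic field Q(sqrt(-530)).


N(a + b*sqrt(d)) = a^2 - d*b^2
= (3)^2 - (-530)*(-9)^2
= 9 + 42930
= 42939

42939


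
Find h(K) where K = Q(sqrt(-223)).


K = Q(sqrt(-223)). d mod 4 = 1, so D = disc(K) = d = -223
h(K) equals the number of primitive reduced positive-definite forms (a, b, c) = a*x^2 + b*x*y + c*y^2 with b^2 - 4ac = D,
where reduced means |b| <= a <= c, with b >= 0 whenever |b| = a or a = c, and primitive means gcd(a, b, c) = 1.
Reduced forces 3a^2 <= |D| = 223, so 1 <= a <= 8; b must have the parity of D, and c = (b^2 - D)/(4a) must be an integer >= a.
Enumerate a = 1..8, b in [-a, a]:
  a=1: (1, 1, 56)  [1]
  a=2: (2, -1, 28), (2, 1, 28)  [2]
  a=3: none
  a=4: (4, -1, 14), (4, 1, 14)  [2]
  a=5..6: none
  a=7: (7, -1, 8), (7, 1, 8)  [2]
  a=8: none
Total reduced forms: 1 + 2 + 2 + 2 = 7
h = 7

7


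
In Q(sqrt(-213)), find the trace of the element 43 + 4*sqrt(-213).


Tr(a + b*sqrt(d)) = (a + b*sqrt(d)) + (a - b*sqrt(d)) = 2a
= 2 * (43)
= 86

86


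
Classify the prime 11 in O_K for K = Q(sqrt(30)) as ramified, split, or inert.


K = Q(sqrt(30)). Since d mod 4 = 2, disc(K) = 120.
Check p | disc: 120 mod 11 = 10.
p does not divide disc. Compute Legendre symbol (d/p):
8^((11-1)/2) mod 11 = -1
(d/p) = -1, so p is inert: (p) stays prime with e=1, f=2, g=1.
Therefore p is inert.

inert


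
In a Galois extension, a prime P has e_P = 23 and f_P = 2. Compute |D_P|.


|D_P| = e * f
= 23 * 2
= 46

46


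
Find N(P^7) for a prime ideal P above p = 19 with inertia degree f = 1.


N(P^a) = p^(a*f)
= 19^(7*1)
= 19^7
= 893871739

893871739


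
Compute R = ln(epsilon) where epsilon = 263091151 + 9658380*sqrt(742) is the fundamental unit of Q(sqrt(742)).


epsilon = 263091151 + 9658380*sqrt(742)
= 5.2618e+08
R = ln(5.2618e+08)
= 20.0812

20.0812


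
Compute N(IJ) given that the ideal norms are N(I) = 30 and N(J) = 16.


N(IJ) = N(I) * N(J)
= 30 * 16
= 480

480


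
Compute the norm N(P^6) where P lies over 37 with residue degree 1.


N(P^a) = p^(a*f)
= 37^(6*1)
= 37^6
= 2565726409

2565726409


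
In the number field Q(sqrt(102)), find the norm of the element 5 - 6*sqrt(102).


N(a + b*sqrt(d)) = a^2 - d*b^2
= (5)^2 - (102)*(-6)^2
= 25 - 3672
= -3647

-3647


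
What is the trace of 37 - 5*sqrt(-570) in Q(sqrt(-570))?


Tr(a + b*sqrt(d)) = (a + b*sqrt(d)) + (a - b*sqrt(d)) = 2a
= 2 * (37)
= 74

74


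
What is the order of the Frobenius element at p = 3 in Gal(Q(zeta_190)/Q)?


The Frobenius at p in Gal(Q(zeta_n)/Q) = (Z/nZ)* is the class of p, so its order is ord_190(3), the smallest k >= 1 with 3^k = 1 mod 190.
n = 190 = 2 * 5 * 19, phi(190) = 72; the order divides phi(n).
Divisors of 72: 1, 2, 3, 4, 6, 8, 9, 12, 18, 24, 36, 72
Repeated squaring mod 190: 3^1 = 3, 3^2 = 9, 3^4 = 81, 3^8 = 101, 3^16 = 131, 3^32 = 61, 3^64 = 111
Test divisors in increasing order:
  k=1: 3^1 = 3 mod 190
  k=2: 3^2 = 9 mod 190
  k=3: 3^3 = 9 * 3 = 27 mod 190
  k=4: 3^4 = 81 mod 190
  k=6: 3^6 = 81 * 9 = 159 mod 190
  k=8: 3^8 = 101 mod 190
  k=9: 3^9 = 101 * 3 = 113 mod 190
  k=12: 3^12 = 101 * 81 = 11 mod 190
  k=18: 3^18 = 131 * 9 = 39 mod 190
  k=24: 3^24 = 131 * 101 = 121 mod 190
  k=36: 3^36 = 61 * 81 = 1 mod 190  <- first divisor giving 1
Order = 36

36


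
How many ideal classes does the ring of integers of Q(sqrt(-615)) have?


K = Q(sqrt(-615)). d mod 4 = 1, so D = disc(K) = d = -615
h(K) equals the number of primitive reduced positive-definite forms (a, b, c) = a*x^2 + b*x*y + c*y^2 with b^2 - 4ac = D,
where reduced means |b| <= a <= c, with b >= 0 whenever |b| = a or a = c, and primitive means gcd(a, b, c) = 1.
Reduced forces 3a^2 <= |D| = 615, so 1 <= a <= 14; b must have the parity of D, and c = (b^2 - D)/(4a) must be an integer >= a.
Enumerate a = 1..14, b in [-a, a]:
  a=1: (1, 1, 154)  [1]
  a=2: (2, -1, 77), (2, 1, 77)  [2]
  a=3: (3, 3, 52)  [1]
  a=4: (4, -3, 39), (4, 3, 39)  [2]
  a=5: (5, 5, 32)  [1]
  a=6: (6, -3, 26), (6, 3, 26)  [2]
  a=7: (7, -1, 22), (7, 1, 22)  [2]
  a=8: (8, -5, 20), (8, 5, 20)  [2]
  a=9: none
  a=10: (10, -5, 16), (10, 5, 16)  [2]
  a=11: (11, -1, 14), (11, 1, 14)  [2]
  a=12: (12, -3, 13), (12, 3, 13)  [2]
  a=13: none
  a=14: (14, 13, 14)  [1]
Total reduced forms: 1 + 2 + 1 + 2 + 1 + 2 + 2 + 2 + 2 + 2 + 2 + 1 = 20
h = 20

20


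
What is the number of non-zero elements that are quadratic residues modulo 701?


For prime p, the number of non-zero quadratic residues is (p-1)/2.
= (701-1)/2
= 350

350


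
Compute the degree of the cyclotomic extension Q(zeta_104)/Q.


The degree equals Euler's totient phi(104).
104 = 2^3 * 13
phi(104) = 48

48


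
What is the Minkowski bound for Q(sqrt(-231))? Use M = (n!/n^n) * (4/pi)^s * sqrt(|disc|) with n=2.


d = -231, d mod 4 = 1, so disc(K) = d = -231; |disc(K)| = 231
Imaginary quadratic field, so n = 2, s = r2 = 1, r1 = 0
M = (n!/n^n) * (4/pi)^s * sqrt(|disc(K)|) = (2!/2^2) * (4/pi)^1 * sqrt(231)
= 0.5 * 1.273240 * 15.198684
= 9.6758

9.6758


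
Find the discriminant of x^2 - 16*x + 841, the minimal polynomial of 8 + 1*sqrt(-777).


The element 8 + 1*sqrt(-777) has minimal polynomial:
x^2 - 16*x + 841
Discriminant = (-16)^2 - 4*(841)
= 256 - 3364
= -3108

-3108


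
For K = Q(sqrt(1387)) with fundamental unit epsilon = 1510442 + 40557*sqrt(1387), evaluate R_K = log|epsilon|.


epsilon = 1510442 + 40557*sqrt(1387)
= 3.0209e+06
R = ln(3.0209e+06)
= 14.9211

14.9211


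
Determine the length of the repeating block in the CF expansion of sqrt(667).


Run the CF algorithm for sqrt(667).
a_0 = floor(sqrt(667)) = 25; set m_0=0, q_0=1.
Recurrence: m' = q*a - m,  q' = (d - m'^2)/q,  a' = floor((a_0 + m')/q').
  step 1: m=25, q=42, a=1
  step 2: m=17, q=9, a=4
  step 3: m=19, q=34, a=1
  step 4: m=15, q=13, a=3
  step 5: m=24, q=7, a=7
  step 6: m=25, q=6, a=8
  step 7: m=23, q=23, a=2
  step 8: m=23, q=6, a=8
  step 9: m=25, q=7, a=7
  step 10: m=24, q=13, a=3
  step 11: m=15, q=34, a=1
  step 12: m=19, q=9, a=4
  step 13: m=17, q=42, a=1
  step 14: m=25, q=1, a=50
a_14 = 2*a_0 = 50, so the period closes here.
sqrt(667) = [25; 1, 4, 1, 3, 7, 8, 2, 8, 7, 3, 1, 4, 1, 50]
Period length = 14

14


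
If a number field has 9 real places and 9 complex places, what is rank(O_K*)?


By Dirichlet's unit theorem:
rank = r1 + r2 - 1
= 9 + 9 - 1
= 17

17


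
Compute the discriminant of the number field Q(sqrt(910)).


For K = Q(sqrt(d)) with d squarefree: disc(K) = d if d = 1 mod 4, and disc(K) = 4d if d = 2 or 3 mod 4.
Here d = 910, and d mod 4 = 2.
d = 2 mod 4, not 1 (O_K = Z[sqrt(d)]), so disc(K) = 4d = 4 * (910) = 3640

3640


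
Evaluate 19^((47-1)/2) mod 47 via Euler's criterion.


p = 47 is prime and the exponent is (p-1)/2 = 23, so by Euler's criterion 19^23 = (19/47) = +1 or -1 mod 47.
Compute by square-and-multiply:
  23 = 16 + 4 + 2 + 1 (binary 10111)
  Repeated squaring mod 47: 19^1 = 19, 19^2 = 32, 19^4 = 37, 19^8 = 6, 19^16 = 36
  19^23 = 19^16 * 19^4 * 19^2 * 19^1 = 36 * 37 * 32 * 19 mod 47
    36 * 37 = 1332 = 16 mod 47
    16 * 32 = 512 = 42 mod 47
    42 * 19 = 798 = 46 mod 47
  19^23 = 46 mod 47
Result 46 = p - 1 = -1 mod 47: 19 is a quadratic non-residue mod 47. As a residue in [0, p-1] the value is 46.
19^23 mod 47 = 46

46


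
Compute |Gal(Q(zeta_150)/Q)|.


|Gal(Q(zeta_150)/Q)| = phi(150)
= 40

40


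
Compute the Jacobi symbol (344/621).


Compute (344/621) via quadratic reciprocity:
  pull out 2: (2/621) = -1  (since 621 mod 8 = 5)
  pull out 2: (2/621) = -1  (since 621 mod 8 = 5)
  pull out 2: (2/621) = -1  (since 621 mod 8 = 5)
  reciprocity: (43/621) -> +(621/43)
  reduce: (19/43)
  reciprocity: (19/43) -> -(43/19)
  reduce: (5/19)
  reciprocity: (5/19) -> +(19/5)
  reduce: (4/5)
  pull out 2: (2/5) = -1  (since 5 mod 8 = 5)
  pull out 2: (2/5) = -1  (since 5 mod 8 = 5)
  (1/5) = 1
Product of signs = 1

1


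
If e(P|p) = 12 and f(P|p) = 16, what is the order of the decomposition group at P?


|D_P| = e * f
= 12 * 16
= 192

192


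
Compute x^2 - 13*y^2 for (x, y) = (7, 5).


x^2 - d*y^2
= 7^2 - 13*5^2
= 49 - 325
= -276

-276


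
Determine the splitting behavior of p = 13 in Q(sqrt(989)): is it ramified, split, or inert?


K = Q(sqrt(989)). Since d mod 4 = 1, disc(K) = 989.
Check p | disc: 989 mod 13 = 1.
p does not divide disc. Compute Legendre symbol (d/p):
1^((13-1)/2) mod 13 = 1
(d/p) = 1, so p splits: (p) = P*P' with e=1, f=1, g=2.
Therefore p is split.

split


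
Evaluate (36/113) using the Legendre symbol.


p = 113 is prime, so compute (36/113) with the reciprocity algorithm (Jacobi-symbol steps: pull out 2s via (2/n), flip via reciprocity, reduce):
  pull out 2: (2/113) = +1  (since 113 mod 8 = 1)
  pull out 2: (2/113) = +1  (since 113 mod 8 = 1)
  reciprocity: (9/113) -> +(113/9)
  reduce: (5/9)
  reciprocity: (5/9) -> +(9/5)
  reduce: (4/5)
  pull out 2: (2/5) = -1  (since 5 mod 8 = 5)
  pull out 2: (2/5) = -1  (since 5 mod 8 = 5)
  (1/5) = 1
Product of signs = 1
(36/113) = 1

1


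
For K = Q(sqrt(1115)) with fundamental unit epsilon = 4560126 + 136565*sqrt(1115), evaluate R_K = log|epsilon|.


epsilon = 4560126 + 136565*sqrt(1115)
= 9.1203e+06
R = ln(9.1203e+06)
= 16.0260

16.0260


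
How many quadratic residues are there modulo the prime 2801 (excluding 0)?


For prime p, the number of non-zero quadratic residues is (p-1)/2.
= (2801-1)/2
= 1400

1400


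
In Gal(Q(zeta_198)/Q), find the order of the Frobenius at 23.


The Frobenius at p in Gal(Q(zeta_n)/Q) = (Z/nZ)* is the class of p, so its order is ord_198(23), the smallest k >= 1 with 23^k = 1 mod 198.
n = 198 = 2 * 3^2 * 11, phi(198) = 60; the order divides phi(n).
Divisors of 60: 1, 2, 3, 4, 5, 6, 10, 12, 15, 20, 30, 60
Repeated squaring mod 198: 23^1 = 23, 23^2 = 133, 23^4 = 67, 23^8 = 133, 23^16 = 67, 23^32 = 133
Test divisors in increasing order:
  k=1: 23^1 = 23 mod 198
  k=2: 23^2 = 133 mod 198
  k=3: 23^3 = 133 * 23 = 89 mod 198
  k=4: 23^4 = 67 mod 198
  k=5: 23^5 = 67 * 23 = 155 mod 198
  k=6: 23^6 = 67 * 133 = 1 mod 198  <- first divisor giving 1
Order = 6

6


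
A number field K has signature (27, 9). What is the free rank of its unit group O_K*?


By Dirichlet's unit theorem:
rank = r1 + r2 - 1
= 27 + 9 - 1
= 35

35


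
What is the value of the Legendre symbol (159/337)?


p = 337 is prime, so compute (159/337) with the reciprocity algorithm (Jacobi-symbol steps: pull out 2s via (2/n), flip via reciprocity, reduce):
  reciprocity: (159/337) -> +(337/159)
  reduce: (19/159)
  reciprocity: (19/159) -> -(159/19)
  reduce: (7/19)
  reciprocity: (7/19) -> -(19/7)
  reduce: (5/7)
  reciprocity: (5/7) -> +(7/5)
  reduce: (2/5)
  pull out 2: (2/5) = -1  (since 5 mod 8 = 5)
  (1/5) = 1
Product of signs = -1
(159/337) = -1

-1


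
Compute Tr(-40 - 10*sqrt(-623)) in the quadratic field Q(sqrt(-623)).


Tr(a + b*sqrt(d)) = (a + b*sqrt(d)) + (a - b*sqrt(d)) = 2a
= 2 * (-40)
= -80

-80


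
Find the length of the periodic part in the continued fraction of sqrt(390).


Run the CF algorithm for sqrt(390).
a_0 = floor(sqrt(390)) = 19; set m_0=0, q_0=1.
Recurrence: m' = q*a - m,  q' = (d - m'^2)/q,  a' = floor((a_0 + m')/q').
  step 1: m=19, q=29, a=1
  step 2: m=10, q=10, a=2
  step 3: m=10, q=29, a=1
  step 4: m=19, q=1, a=38
a_4 = 2*a_0 = 38, so the period closes here.
sqrt(390) = [19; 1, 2, 1, 38]
Period length = 4

4


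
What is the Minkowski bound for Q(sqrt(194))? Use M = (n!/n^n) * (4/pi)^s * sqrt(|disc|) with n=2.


d = 194, d mod 4 = 2, so disc(K) = 4d = 776; |disc(K)| = 776
Real quadratic field, so n = 2, s = r2 = 0, r1 = 2
M = (n!/n^n) * (4/pi)^s * sqrt(|disc(K)|) = (2!/2^2) * (4/pi)^0 * sqrt(776)
= 0.5 * 1.000000 * 27.856777
= 13.9284

13.9284


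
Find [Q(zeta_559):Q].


The degree equals Euler's totient phi(559).
559 = 13 * 43
phi(559) = 504

504


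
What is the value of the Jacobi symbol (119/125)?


Compute (119/125) via quadratic reciprocity:
  reciprocity: (119/125) -> +(125/119)
  reduce: (6/119)
  pull out 2: (2/119) = +1  (since 119 mod 8 = 7)
  reciprocity: (3/119) -> -(119/3)
  reduce: (2/3)
  pull out 2: (2/3) = -1  (since 3 mod 8 = 3)
  (1/3) = 1
Product of signs = 1

1


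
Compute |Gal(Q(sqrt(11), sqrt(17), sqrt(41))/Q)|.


The 3 square roots of distinct primes are multiplicatively independent over Q,
so [K:Q] = 2^3 and Gal(K/Q) is isomorphic to (Z/2Z)^3.
|Gal| = 2^3 = 8

8


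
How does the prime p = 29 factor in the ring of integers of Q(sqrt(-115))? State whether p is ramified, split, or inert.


K = Q(sqrt(-115)). Since d mod 4 = 1, disc(K) = -115.
Check p | disc: -115 mod 29 = 1.
p does not divide disc. Compute Legendre symbol (d/p):
1^((29-1)/2) mod 29 = 1
(d/p) = 1, so p splits: (p) = P*P' with e=1, f=1, g=2.
Therefore p is split.

split


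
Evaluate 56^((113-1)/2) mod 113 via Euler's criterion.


p = 113 is prime and the exponent is (p-1)/2 = 56, so by Euler's criterion 56^56 = (56/113) = +1 or -1 mod 113.
Compute by square-and-multiply:
  56 = 32 + 16 + 8 (binary 111000)
  Repeated squaring mod 113: 56^1 = 56, 56^2 = 85, 56^4 = 106, 56^8 = 49, 56^16 = 28, 56^32 = 106
  56^56 = 56^32 * 56^16 * 56^8 = 106 * 28 * 49 mod 113
    106 * 28 = 2968 = 30 mod 113
    30 * 49 = 1470 = 1 mod 113
  56^56 = 1 mod 113
Result 1: 56 is a quadratic residue mod 113.
56^56 mod 113 = 1

1


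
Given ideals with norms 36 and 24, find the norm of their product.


N(IJ) = N(I) * N(J)
= 36 * 24
= 864

864


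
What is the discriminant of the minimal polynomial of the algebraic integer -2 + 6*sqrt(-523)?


The element -2 + 6*sqrt(-523) has minimal polynomial:
x^2 + 4*x + 18832
Discriminant = (4)^2 - 4*(18832)
= 16 - 75328
= -75312

-75312


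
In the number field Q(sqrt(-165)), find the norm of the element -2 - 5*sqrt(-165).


N(a + b*sqrt(d)) = a^2 - d*b^2
= (-2)^2 - (-165)*(-5)^2
= 4 + 4125
= 4129

4129


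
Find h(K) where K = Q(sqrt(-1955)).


K = Q(sqrt(-1955)). d mod 4 = 1, so D = disc(K) = d = -1955
h(K) equals the number of primitive reduced positive-definite forms (a, b, c) = a*x^2 + b*x*y + c*y^2 with b^2 - 4ac = D,
where reduced means |b| <= a <= c, with b >= 0 whenever |b| = a or a = c, and primitive means gcd(a, b, c) = 1.
Reduced forces 3a^2 <= |D| = 1955, so 1 <= a <= 25; b must have the parity of D, and c = (b^2 - D)/(4a) must be an integer >= a.
Enumerate a = 1..25, b in [-a, a]:
  a=1: (1, 1, 489)  [1]
  a=2: none
  a=3: (3, -1, 163), (3, 1, 163)  [2]
  a=4: none
  a=5: (5, 5, 99)  [1]
  a=6..8: none
  a=9: (9, -5, 55), (9, 5, 55)  [2]
  a=10: none
  a=11: (11, -5, 45), (11, 5, 45)  [2]
  a=12..14: none
  a=15: (15, -5, 33), (15, 5, 33)  [2]
  a=16: none
  a=17: (17, 17, 33)  [1]
  a=18..22: none
  a=23: (23, 23, 27)  [1]
  a=24..25: none
Total reduced forms: 1 + 2 + 1 + 2 + 2 + 2 + 1 + 1 = 12
h = 12

12


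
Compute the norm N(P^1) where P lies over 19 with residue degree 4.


N(P^a) = p^(a*f)
= 19^(1*4)
= 19^4
= 130321

130321


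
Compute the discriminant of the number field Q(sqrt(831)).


For K = Q(sqrt(d)) with d squarefree: disc(K) = d if d = 1 mod 4, and disc(K) = 4d if d = 2 or 3 mod 4.
Here d = 831, and d mod 4 = 3.
d = 3 mod 4, not 1 (O_K = Z[sqrt(d)]), so disc(K) = 4d = 4 * (831) = 3324

3324


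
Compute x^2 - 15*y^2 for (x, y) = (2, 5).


x^2 - d*y^2
= 2^2 - 15*5^2
= 4 - 375
= -371

-371
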